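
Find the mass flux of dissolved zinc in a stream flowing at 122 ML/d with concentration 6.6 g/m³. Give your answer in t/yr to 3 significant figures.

294 t/yr

122 ML/d = 1.412 m³/s.
Mass flux = Q·C = 1.412 m³/s × 6.6 g/m³ = 9.319 g/s.
= 9.319 g/s × 31.56 = 294.1 t/yr.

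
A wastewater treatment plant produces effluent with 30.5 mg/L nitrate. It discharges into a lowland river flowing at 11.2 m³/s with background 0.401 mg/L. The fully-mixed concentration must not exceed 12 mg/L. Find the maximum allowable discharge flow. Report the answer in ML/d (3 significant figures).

Mass balance at complete mixing: C_std·(Q_w + Q_r) = Q_w·C_e + Q_r·C_b.
Rearranging, Q_w = Q_r·(C_std − C_b)/(C_e − C_std) = 11.2·(12 − 0.401) / (30.5 − 12) = 7.022 m³/s.
= 606.7 ML/d.

607 ML/d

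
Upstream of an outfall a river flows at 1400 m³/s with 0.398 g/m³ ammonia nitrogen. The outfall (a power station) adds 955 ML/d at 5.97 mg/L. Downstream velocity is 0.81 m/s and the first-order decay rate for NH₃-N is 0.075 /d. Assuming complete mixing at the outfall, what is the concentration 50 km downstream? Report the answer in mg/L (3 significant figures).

0.419 mg/L

955 ML/d = 11.05 m³/s.
After complete mixing, C₀ = (11.05·5.97 + 1400·0.398) / 1411 = 0.4416 mg/L.
Travel time t = 5e+04 m / 0.81 m/s = 6.173e+04 s = 0.7144 d.
C = 0.4416·exp(−0.075·0.7144) = 0.4416·0.9478 = 0.4186 mg/L.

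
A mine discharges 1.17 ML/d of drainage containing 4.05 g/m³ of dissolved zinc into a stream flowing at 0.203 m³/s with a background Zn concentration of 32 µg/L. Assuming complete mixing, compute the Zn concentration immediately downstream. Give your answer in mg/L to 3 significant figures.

1.17 ML/d = 0.01354 m³/s.
32 µg/L = 0.032 mg/L.
By mass balance at complete mixing, C = (0.01354·4.05 + 0.203·0.032) / (0.01354 + 0.203) = 0.06134/0.2165 = 0.2833 mg/L.

0.283 mg/L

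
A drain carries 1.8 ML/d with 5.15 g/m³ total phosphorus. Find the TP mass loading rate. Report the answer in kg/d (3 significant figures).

9.27 kg/d

1.8 ML/d = 0.02083 m³/s.
Mass flux = Q·C = 0.02083 m³/s × 5.15 g/m³ = 0.1073 g/s.
= 0.1073 g/s × 86.4 = 9.27 kg/d.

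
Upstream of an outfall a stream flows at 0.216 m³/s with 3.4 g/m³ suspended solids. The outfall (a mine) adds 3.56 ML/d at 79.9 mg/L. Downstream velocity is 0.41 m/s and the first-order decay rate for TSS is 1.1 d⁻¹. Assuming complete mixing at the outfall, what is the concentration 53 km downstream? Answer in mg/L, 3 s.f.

3.56 ML/d = 0.0412 m³/s.
After complete mixing, C₀ = (0.0412·79.9 + 0.216·3.4) / 0.2572 = 15.66 mg/L.
Travel time t = 5.3e+04 m / 0.41 m/s = 1.293e+05 s = 1.496 d.
C = 15.66·exp(−1.1·1.496) = 15.66·0.1929 = 3.019 mg/L.

3.02 mg/L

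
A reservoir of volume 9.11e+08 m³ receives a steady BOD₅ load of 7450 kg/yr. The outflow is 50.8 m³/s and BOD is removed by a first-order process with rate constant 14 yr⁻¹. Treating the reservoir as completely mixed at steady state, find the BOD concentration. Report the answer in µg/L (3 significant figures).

0.519 µg/L

Outflow Q = 50.8 m³/s × 3.156e+07 s/yr = 1.603e+09 m³/yr.
Steady-state CSTR mass balance: W = Q·C + k·V·C, so C = W/(Q + kV).
Q + kV = 1.603e+09 + 14·9.11e+08 = 1.436e+10 m³/yr.
C = 7450/1.436e+10 = 5.189e-07 kg/m³ = 0.0005189 mg/L = 0.5189 µg/L.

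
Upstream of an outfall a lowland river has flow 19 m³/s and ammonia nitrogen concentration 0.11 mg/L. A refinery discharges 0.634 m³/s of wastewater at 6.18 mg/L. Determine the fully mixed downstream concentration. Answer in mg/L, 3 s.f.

0.306 mg/L

Flow-weighted mixing gives C = (0.634·6.18 + 19·0.11) / (0.634 + 19) = 6.008/19.63 = 0.306 mg/L.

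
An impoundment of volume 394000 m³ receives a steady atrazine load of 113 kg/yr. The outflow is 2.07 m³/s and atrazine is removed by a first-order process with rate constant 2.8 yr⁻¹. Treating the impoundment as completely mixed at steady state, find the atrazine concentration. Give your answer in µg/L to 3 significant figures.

Outflow Q = 2.07 m³/s × 3.156e+07 s/yr = 6.532e+07 m³/yr.
Steady-state CSTR mass balance: W = Q·C + k·V·C, so C = W/(Q + kV).
Q + kV = 6.532e+07 + 2.8·394000 = 6.643e+07 m³/yr.
C = 113/6.643e+07 = 1.701e-06 kg/m³ = 0.001701 mg/L = 1.701 µg/L.

1.70 µg/L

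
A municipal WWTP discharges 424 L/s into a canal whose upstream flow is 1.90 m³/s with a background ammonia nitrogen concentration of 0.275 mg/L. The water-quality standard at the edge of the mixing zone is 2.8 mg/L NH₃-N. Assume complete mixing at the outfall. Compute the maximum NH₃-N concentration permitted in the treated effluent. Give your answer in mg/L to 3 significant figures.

14.1 mg/L

424 L/s = 0.424 m³/s.
Mass balance: 2.8·2.324 = 0.424·Cₑ + 1.9·0.275.
Cₑ = (6.507 − 0.5225) / 0.424 = 14.11 mg/L.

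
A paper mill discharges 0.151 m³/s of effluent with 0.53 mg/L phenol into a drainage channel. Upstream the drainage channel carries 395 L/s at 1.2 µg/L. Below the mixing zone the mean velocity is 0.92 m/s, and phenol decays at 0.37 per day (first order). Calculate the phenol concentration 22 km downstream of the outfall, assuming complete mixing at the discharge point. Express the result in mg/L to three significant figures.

395 L/s = 0.395 m³/s.
1.2 µg/L = 0.0012 mg/L.
After complete mixing, C₀ = (0.151·0.53 + 0.395·0.0012) / 0.546 = 0.1474 mg/L.
Travel time t = 2.2e+04 m / 0.92 m/s = 2.391e+04 s = 0.2768 d.
C = 0.1474·exp(−0.37·0.2768) = 0.1474·0.9027 = 0.1331 mg/L.

0.133 mg/L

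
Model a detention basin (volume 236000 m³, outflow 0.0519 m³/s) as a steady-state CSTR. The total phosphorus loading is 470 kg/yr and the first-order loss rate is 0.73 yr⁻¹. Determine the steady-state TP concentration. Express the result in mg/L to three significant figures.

Outflow Q = 0.0519 m³/s × 3.156e+07 s/yr = 1.638e+06 m³/yr.
Steady-state CSTR mass balance: W = Q·C + k·V·C, so C = W/(Q + kV).
Q + kV = 1.638e+06 + 0.73·236000 = 1.81e+06 m³/yr.
C = 470/1.81e+06 = 0.0002597 kg/m³ = 0.2597 mg/L.

0.260 mg/L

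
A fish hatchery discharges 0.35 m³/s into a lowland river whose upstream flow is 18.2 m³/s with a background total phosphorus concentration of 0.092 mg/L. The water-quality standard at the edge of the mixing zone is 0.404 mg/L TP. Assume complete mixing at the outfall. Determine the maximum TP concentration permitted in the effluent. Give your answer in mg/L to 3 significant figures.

16.6 mg/L

Mass balance: 0.404·18.55 = 0.35·Cₑ + 18.2·0.092.
Cₑ = (7.494 − 1.674) / 0.35 = 16.63 mg/L.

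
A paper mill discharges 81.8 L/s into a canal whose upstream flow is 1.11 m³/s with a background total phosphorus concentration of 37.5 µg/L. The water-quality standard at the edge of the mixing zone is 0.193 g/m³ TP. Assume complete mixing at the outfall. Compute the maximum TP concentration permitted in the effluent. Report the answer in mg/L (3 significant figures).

2.30 mg/L

81.8 L/s = 0.0818 m³/s.
37.5 µg/L = 0.0375 mg/L.
Mass balance: 0.193·1.192 = 0.0818·Cₑ + 1.11·0.0375.
Cₑ = (0.23 − 0.04163) / 0.0818 = 2.303 mg/L.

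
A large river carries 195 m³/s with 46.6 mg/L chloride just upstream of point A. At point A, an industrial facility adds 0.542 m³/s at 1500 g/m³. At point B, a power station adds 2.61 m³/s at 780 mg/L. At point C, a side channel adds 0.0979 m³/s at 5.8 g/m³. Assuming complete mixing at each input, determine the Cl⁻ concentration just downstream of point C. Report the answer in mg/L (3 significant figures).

After input A: C = (195·46.6 + 0.542·1500) / 195.5 = 50.63 mg/L.
After input B: C = (195.5·50.63 + 2.61·780) / 198.2 = 60.24 mg/L.
After input C: C = (198.2·60.24 + 0.0979·5.8) / 198.2 = 60.21 mg/L.

60.2 mg/L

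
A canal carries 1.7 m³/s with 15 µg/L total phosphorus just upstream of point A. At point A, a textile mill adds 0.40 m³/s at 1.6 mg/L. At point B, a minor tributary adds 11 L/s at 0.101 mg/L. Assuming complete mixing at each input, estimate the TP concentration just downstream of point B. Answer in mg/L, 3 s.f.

0.316 mg/L

15 µg/L = 0.015 mg/L.
After input A: C = (1.7·0.015 + 0.4·1.6) / 2.1 = 0.3169 mg/L.
11 L/s = 0.011 m³/s.
After input B: C = (2.1·0.3169 + 0.011·0.101) / 2.111 = 0.3158 mg/L.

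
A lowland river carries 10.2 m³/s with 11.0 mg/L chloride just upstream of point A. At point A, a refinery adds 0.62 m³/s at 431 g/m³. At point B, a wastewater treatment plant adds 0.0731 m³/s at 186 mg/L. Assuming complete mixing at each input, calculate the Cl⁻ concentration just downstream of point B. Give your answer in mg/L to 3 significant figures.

After input A: C = (10.2·11 + 0.62·431) / 10.82 = 35.07 mg/L.
After input B: C = (10.82·35.07 + 0.0731·186) / 10.89 = 36.08 mg/L.

36.1 mg/L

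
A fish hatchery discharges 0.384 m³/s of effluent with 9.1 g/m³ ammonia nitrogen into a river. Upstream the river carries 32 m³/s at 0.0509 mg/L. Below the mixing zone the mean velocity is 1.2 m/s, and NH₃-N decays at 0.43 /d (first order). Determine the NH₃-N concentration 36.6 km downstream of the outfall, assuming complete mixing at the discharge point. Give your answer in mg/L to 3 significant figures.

0.136 mg/L

After complete mixing, C₀ = (0.384·9.1 + 32·0.0509) / 32.38 = 0.1582 mg/L.
Travel time t = 3.66e+04 m / 1.2 m/s = 3.05e+04 s = 0.353 d.
C = 0.1582·exp(−0.43·0.353) = 0.1582·0.8592 = 0.1359 mg/L.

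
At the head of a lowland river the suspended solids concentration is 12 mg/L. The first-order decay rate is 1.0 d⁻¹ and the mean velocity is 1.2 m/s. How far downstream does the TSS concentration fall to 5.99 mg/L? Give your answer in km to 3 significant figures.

From C = C₀·e^(−kt), t = ln(C₀/C)/k = ln(12/5.99)/1.0 = 0.6948/1.0 = 0.6948 d.
Distance = v·t = 1.2 m/s × 6.003e+04 s = 7.204e+04 m = 72.04 km.

72.0 km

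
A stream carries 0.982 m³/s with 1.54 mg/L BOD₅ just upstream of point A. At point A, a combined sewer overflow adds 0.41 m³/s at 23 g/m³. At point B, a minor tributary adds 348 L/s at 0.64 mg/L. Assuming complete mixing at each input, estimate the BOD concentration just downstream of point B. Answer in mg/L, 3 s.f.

After input A: C = (0.982·1.54 + 0.41·23) / 1.392 = 7.861 mg/L.
348 L/s = 0.348 m³/s.
After input B: C = (1.392·7.861 + 0.348·0.64) / 1.74 = 6.417 mg/L.

6.42 mg/L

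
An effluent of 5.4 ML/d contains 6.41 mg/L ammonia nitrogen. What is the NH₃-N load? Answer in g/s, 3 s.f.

5.4 ML/d = 0.0625 m³/s.
Mass flux = Q·C = 0.0625 m³/s × 6.41 g/m³ = 0.4006 g/s.

0.401 g/s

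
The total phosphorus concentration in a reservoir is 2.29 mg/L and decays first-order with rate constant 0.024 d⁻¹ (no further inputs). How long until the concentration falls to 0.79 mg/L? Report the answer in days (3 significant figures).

t = ln(C₀/C)/k = ln(2.29/0.79)/0.024 = 1.064/0.024 = 44.34 d.

44.3 d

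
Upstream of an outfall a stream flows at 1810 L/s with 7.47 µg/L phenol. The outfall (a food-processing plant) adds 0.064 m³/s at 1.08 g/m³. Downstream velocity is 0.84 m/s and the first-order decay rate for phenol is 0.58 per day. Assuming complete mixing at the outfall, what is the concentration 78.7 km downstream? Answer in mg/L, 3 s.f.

1810 L/s = 1.81 m³/s.
7.47 µg/L = 0.00747 mg/L.
After complete mixing, C₀ = (0.064·1.08 + 1.81·0.00747) / 1.874 = 0.0441 mg/L.
Travel time t = 7.87e+04 m / 0.84 m/s = 9.369e+04 s = 1.084 d.
C = 0.0441·exp(−0.58·1.084) = 0.0441·0.5332 = 0.02351 mg/L.

0.0235 mg/L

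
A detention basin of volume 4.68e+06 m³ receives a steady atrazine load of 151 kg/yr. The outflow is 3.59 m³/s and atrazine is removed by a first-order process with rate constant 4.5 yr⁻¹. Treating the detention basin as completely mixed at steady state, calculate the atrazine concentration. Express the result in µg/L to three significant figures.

1.12 µg/L

Outflow Q = 3.59 m³/s × 3.156e+07 s/yr = 1.133e+08 m³/yr.
Steady-state CSTR mass balance: W = Q·C + k·V·C, so C = W/(Q + kV).
Q + kV = 1.133e+08 + 4.5·4.68e+06 = 1.344e+08 m³/yr.
C = 151/1.344e+08 = 1.124e-06 kg/m³ = 0.001124 mg/L = 1.124 µg/L.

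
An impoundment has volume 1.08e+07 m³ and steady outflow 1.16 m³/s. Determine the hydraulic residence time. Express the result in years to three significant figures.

Q = 1.16 m³/s × 3.156e+07 s/yr = 3.661e+07 m³/yr.
Hydraulic residence time τ = V/Q = 1.08e+07/3.661e+07 = 0.295 yr.

0.295 yr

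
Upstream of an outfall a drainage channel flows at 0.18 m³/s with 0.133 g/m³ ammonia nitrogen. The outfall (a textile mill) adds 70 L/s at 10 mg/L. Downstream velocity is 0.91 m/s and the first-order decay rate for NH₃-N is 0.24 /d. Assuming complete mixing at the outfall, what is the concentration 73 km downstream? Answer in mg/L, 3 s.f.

2.32 mg/L

70 L/s = 0.07 m³/s.
After complete mixing, C₀ = (0.07·10 + 0.18·0.133) / 0.25 = 2.896 mg/L.
Travel time t = 7.3e+04 m / 0.91 m/s = 8.022e+04 s = 0.9285 d.
C = 2.896·exp(−0.24·0.9285) = 2.896·0.8002 = 2.317 mg/L.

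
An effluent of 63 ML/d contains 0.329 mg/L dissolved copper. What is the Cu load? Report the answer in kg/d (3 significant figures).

20.7 kg/d

63 ML/d = 0.7292 m³/s.
Mass flux = Q·C = 0.7292 m³/s × 0.329 g/m³ = 0.2399 g/s.
= 0.2399 g/s × 86.4 = 20.73 kg/d.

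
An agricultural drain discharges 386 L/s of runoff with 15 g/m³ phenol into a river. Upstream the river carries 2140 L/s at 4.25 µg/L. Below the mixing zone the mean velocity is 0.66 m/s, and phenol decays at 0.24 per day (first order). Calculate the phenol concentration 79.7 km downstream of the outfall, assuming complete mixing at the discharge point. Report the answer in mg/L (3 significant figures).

386 L/s = 0.386 m³/s.
2140 L/s = 2.14 m³/s.
4.25 µg/L = 0.00425 mg/L.
After complete mixing, C₀ = (0.386·15 + 2.14·0.00425) / 2.526 = 2.296 mg/L.
Travel time t = 7.97e+04 m / 0.66 m/s = 1.208e+05 s = 1.398 d.
C = 2.296·exp(−0.24·1.398) = 2.296·0.715 = 1.642 mg/L.

1.64 mg/L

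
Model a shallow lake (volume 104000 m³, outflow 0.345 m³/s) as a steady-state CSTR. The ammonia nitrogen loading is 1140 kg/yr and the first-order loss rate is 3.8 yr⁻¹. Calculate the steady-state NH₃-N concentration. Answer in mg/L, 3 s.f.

Outflow Q = 0.345 m³/s × 3.156e+07 s/yr = 1.089e+07 m³/yr.
Steady-state CSTR mass balance: W = Q·C + k·V·C, so C = W/(Q + kV).
Q + kV = 1.089e+07 + 3.8·104000 = 1.128e+07 m³/yr.
C = 1140/1.128e+07 = 0.000101 kg/m³ = 0.101 mg/L.

0.101 mg/L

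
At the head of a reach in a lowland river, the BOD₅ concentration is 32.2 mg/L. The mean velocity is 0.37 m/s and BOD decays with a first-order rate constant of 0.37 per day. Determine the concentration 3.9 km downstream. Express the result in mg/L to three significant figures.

Travel time t = 3.9 km / 0.37 m/s = 3900/0.37 = 1.054e+04 s = 0.122 d.
First-order decay: C = 32.2·exp(−0.37·0.122) = 32.2·0.9559 = 30.78 mg/L.

30.8 mg/L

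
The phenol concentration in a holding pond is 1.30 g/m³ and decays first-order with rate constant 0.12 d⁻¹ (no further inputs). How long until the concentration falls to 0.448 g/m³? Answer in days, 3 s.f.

t = ln(C₀/C)/k = ln(1.30/0.448)/0.12 = 1.065/0.12 = 8.878 d.

8.88 d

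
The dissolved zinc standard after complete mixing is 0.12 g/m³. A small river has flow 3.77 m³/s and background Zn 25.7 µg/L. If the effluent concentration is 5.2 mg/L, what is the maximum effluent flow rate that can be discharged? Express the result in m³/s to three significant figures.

0.0700 m³/s

25.7 µg/L = 0.0257 mg/L.
Mass balance at complete mixing: C_std·(Q_w + Q_r) = Q_w·C_e + Q_r·C_b.
Rearranging, Q_w = Q_r·(C_std − C_b)/(C_e − C_std) = 3.77·(0.12 − 0.0257) / (5.2 − 0.12) = 0.06998 m³/s.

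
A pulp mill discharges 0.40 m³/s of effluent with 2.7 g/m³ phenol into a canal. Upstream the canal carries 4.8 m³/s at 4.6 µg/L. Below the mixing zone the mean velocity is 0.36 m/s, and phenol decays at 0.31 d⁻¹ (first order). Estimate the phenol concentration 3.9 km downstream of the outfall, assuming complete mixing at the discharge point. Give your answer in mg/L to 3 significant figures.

0.204 mg/L

4.6 µg/L = 0.0046 mg/L.
After complete mixing, C₀ = (0.4·2.7 + 4.8·0.0046) / 5.2 = 0.2119 mg/L.
Travel time t = 3900 m / 0.36 m/s = 1.083e+04 s = 0.1254 d.
C = 0.2119·exp(−0.31·0.1254) = 0.2119·0.9619 = 0.2039 mg/L.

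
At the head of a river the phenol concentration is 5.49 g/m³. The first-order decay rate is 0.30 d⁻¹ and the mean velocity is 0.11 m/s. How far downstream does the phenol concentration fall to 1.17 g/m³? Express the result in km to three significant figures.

49.0 km

From C = C₀·e^(−kt), t = ln(C₀/C)/k = ln(5.49/1.17)/0.30 = 1.546/0.30 = 5.153 d.
Distance = v·t = 0.11 m/s × 4.452e+05 s = 4.897e+04 m = 48.97 km.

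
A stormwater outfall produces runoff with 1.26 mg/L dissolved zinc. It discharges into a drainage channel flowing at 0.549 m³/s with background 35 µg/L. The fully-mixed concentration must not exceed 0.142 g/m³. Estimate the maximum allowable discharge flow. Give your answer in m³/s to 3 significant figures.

0.0525 m³/s

35 µg/L = 0.035 mg/L.
Mass balance at complete mixing: C_std·(Q_w + Q_r) = Q_w·C_e + Q_r·C_b.
Rearranging, Q_w = Q_r·(C_std − C_b)/(C_e − C_std) = 0.549·(0.142 − 0.035) / (1.26 − 0.142) = 0.05254 m³/s.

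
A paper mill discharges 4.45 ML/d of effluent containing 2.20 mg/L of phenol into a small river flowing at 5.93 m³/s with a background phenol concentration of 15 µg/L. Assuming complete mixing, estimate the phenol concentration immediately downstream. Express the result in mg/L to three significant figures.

0.0338 mg/L

4.45 ML/d = 0.0515 m³/s.
15 µg/L = 0.015 mg/L.
By mass balance at complete mixing, C = (0.0515·2.2 + 5.93·0.015) / (0.0515 + 5.93) = 0.2023/5.982 = 0.03381 mg/L.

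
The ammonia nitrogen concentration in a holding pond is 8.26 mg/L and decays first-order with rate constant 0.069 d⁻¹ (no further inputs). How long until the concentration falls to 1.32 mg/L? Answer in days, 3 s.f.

26.6 d

t = ln(C₀/C)/k = ln(8.26/1.32)/0.069 = 1.834/0.069 = 26.58 d.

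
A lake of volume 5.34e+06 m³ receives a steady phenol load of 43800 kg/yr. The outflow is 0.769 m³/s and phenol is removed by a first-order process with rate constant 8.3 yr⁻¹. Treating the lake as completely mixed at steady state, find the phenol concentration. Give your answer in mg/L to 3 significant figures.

Outflow Q = 0.769 m³/s × 3.156e+07 s/yr = 2.427e+07 m³/yr.
Steady-state CSTR mass balance: W = Q·C + k·V·C, so C = W/(Q + kV).
Q + kV = 2.427e+07 + 8.3·5.34e+06 = 6.859e+07 m³/yr.
C = 43800/6.859e+07 = 0.0006386 kg/m³ = 0.6386 mg/L.

0.639 mg/L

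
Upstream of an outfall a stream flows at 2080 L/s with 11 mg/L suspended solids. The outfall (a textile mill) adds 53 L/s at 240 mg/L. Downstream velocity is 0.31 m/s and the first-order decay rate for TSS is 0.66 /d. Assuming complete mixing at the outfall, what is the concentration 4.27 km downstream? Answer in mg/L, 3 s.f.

53 L/s = 0.053 m³/s.
2080 L/s = 2.08 m³/s.
After complete mixing, C₀ = (0.053·240 + 2.08·11) / 2.133 = 16.69 mg/L.
Travel time t = 4270 m / 0.31 m/s = 1.377e+04 s = 0.1594 d.
C = 16.69·exp(−0.66·0.1594) = 16.69·0.9001 = 15.02 mg/L.

15.0 mg/L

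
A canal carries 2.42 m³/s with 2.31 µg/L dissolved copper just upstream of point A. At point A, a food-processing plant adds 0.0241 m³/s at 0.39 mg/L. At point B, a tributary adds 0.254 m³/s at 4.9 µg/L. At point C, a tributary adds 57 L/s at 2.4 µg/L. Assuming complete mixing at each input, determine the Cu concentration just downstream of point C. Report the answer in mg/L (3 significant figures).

2.31 µg/L = 0.00231 mg/L.
After input A: C = (2.42·0.00231 + 0.0241·0.39) / 2.444 = 0.006133 mg/L.
4.9 µg/L = 0.0049 mg/L.
After input B: C = (2.444·0.006133 + 0.254·0.0049) / 2.698 = 0.006017 mg/L.
57 L/s = 0.057 m³/s.
2.4 µg/L = 0.0024 mg/L.
After input C: C = (2.698·0.006017 + 0.057·0.0024) / 2.755 = 0.005942 mg/L.

0.00594 mg/L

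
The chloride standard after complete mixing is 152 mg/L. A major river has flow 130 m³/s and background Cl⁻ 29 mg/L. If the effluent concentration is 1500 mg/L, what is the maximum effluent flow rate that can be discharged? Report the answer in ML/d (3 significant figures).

1020 ML/d

Mass balance at complete mixing: C_std·(Q_w + Q_r) = Q_w·C_e + Q_r·C_b.
Rearranging, Q_w = Q_r·(C_std − C_b)/(C_e − C_std) = 130·(152 − 29) / (1500 − 152) = 11.86 m³/s.
= 1025 ML/d.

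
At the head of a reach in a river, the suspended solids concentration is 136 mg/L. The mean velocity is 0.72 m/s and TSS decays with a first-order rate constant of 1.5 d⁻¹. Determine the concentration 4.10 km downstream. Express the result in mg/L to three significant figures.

Travel time t = 4.10 km / 0.72 m/s = 4100/0.72 = 5694 s = 0.06591 d.
First-order decay: C = 136·exp(−1.5·0.06591) = 136·0.9059 = 123.2 mg/L.

123 mg/L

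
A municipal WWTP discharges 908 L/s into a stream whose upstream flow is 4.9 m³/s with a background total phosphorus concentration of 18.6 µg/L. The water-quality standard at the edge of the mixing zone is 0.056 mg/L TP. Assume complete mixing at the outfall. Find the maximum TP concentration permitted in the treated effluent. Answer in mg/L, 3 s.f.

908 L/s = 0.908 m³/s.
18.6 µg/L = 0.0186 mg/L.
Mass balance: 0.056·5.808 = 0.908·Cₑ + 4.9·0.0186.
Cₑ = (0.3252 − 0.09114) / 0.908 = 0.2578 mg/L.

0.258 mg/L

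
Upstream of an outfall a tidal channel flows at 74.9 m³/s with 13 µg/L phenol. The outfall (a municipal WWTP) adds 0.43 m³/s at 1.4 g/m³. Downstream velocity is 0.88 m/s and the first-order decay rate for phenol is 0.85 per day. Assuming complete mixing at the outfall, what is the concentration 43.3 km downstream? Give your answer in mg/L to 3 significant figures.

0.0129 mg/L

13 µg/L = 0.013 mg/L.
After complete mixing, C₀ = (0.43·1.4 + 74.9·0.013) / 75.33 = 0.02092 mg/L.
Travel time t = 4.33e+04 m / 0.88 m/s = 4.92e+04 s = 0.5695 d.
C = 0.02092·exp(−0.85·0.5695) = 0.02092·0.6163 = 0.01289 mg/L.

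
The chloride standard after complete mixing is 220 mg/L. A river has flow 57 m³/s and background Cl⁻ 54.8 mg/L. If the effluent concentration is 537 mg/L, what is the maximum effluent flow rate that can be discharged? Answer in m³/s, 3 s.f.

Mass balance at complete mixing: C_std·(Q_w + Q_r) = Q_w·C_e + Q_r·C_b.
Rearranging, Q_w = Q_r·(C_std − C_b)/(C_e − C_std) = 57·(220 − 54.8) / (537 − 220) = 29.7 m³/s.

29.7 m³/s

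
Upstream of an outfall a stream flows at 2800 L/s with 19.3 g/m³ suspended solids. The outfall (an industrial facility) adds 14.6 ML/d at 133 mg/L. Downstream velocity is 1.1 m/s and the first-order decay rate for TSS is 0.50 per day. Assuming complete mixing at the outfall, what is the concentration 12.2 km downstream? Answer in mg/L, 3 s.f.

24.2 mg/L

14.6 ML/d = 0.169 m³/s.
2800 L/s = 2.8 m³/s.
After complete mixing, C₀ = (0.169·133 + 2.8·19.3) / 2.969 = 25.77 mg/L.
Travel time t = 1.22e+04 m / 1.1 m/s = 1.109e+04 s = 0.1284 d.
C = 25.77·exp(−0.50·0.1284) = 25.77·0.9378 = 24.17 mg/L.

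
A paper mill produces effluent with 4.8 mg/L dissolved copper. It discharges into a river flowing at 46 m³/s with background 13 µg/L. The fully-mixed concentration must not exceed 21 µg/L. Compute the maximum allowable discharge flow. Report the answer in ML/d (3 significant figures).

13 µg/L = 0.013 mg/L.
21 µg/L = 0.021 mg/L.
Mass balance at complete mixing: C_std·(Q_w + Q_r) = Q_w·C_e + Q_r·C_b.
Rearranging, Q_w = Q_r·(C_std − C_b)/(C_e − C_std) = 46·(0.021 − 0.013) / (4.8 − 0.021) = 0.077 m³/s.
= 6.653 ML/d.

6.65 ML/d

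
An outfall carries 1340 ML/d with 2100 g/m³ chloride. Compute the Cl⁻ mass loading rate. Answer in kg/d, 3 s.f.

1340 ML/d = 15.51 m³/s.
Mass flux = Q·C = 15.51 m³/s × 2100 g/m³ = 3.257e+04 g/s.
= 3.257e+04 g/s × 86.4 = 2.814e+06 kg/d.

2.81e+06 kg/d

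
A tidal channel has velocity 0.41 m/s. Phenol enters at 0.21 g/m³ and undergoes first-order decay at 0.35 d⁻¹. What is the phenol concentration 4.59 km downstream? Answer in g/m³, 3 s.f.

0.201 g/m³

Travel time t = 4.59 km / 0.41 m/s = 4590/0.41 = 1.12e+04 s = 0.1296 d.
First-order decay: C = 0.21·exp(−0.35·0.1296) = 0.21·0.9557 = 0.2007 g/m³.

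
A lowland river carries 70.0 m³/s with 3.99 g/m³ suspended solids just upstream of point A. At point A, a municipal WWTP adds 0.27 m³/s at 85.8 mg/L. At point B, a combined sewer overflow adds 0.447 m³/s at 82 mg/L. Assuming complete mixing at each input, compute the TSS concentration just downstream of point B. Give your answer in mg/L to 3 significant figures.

After input A: C = (70·3.99 + 0.27·85.8) / 70.27 = 4.304 mg/L.
After input B: C = (70.27·4.304 + 0.447·82) / 70.72 = 4.795 mg/L.

4.80 mg/L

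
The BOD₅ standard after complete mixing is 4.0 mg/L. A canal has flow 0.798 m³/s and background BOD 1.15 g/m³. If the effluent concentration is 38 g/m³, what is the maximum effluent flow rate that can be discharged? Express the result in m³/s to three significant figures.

0.0669 m³/s

Mass balance at complete mixing: C_std·(Q_w + Q_r) = Q_w·C_e + Q_r·C_b.
Rearranging, Q_w = Q_r·(C_std − C_b)/(C_e − C_std) = 0.798·(4 − 1.15) / (38 − 4) = 0.06689 m³/s.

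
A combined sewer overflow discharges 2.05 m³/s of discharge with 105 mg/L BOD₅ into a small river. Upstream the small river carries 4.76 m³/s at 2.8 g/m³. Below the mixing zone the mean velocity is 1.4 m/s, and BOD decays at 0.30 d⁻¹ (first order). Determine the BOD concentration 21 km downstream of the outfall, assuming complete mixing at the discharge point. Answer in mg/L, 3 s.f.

31.9 mg/L

After complete mixing, C₀ = (2.05·105 + 4.76·2.8) / 6.81 = 33.57 mg/L.
Travel time t = 2.1e+04 m / 1.4 m/s = 1.5e+04 s = 0.1736 d.
C = 33.57·exp(−0.30·0.1736) = 33.57·0.9492 = 31.86 mg/L.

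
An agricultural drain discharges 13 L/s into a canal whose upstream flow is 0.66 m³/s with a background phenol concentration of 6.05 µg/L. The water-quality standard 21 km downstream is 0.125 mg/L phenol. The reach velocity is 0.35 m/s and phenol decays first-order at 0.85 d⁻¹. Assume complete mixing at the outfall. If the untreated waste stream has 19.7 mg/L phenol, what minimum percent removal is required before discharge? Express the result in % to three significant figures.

13 L/s = 0.013 m³/s.
6.05 µg/L = 0.00605 mg/L.
Travel time to the compliance point: t = 2.1e+04/0.35 = 6e+04 s = 0.6944 d; decay factor exp(−0.85·0.6944) = 0.5542.
So the concentration just after mixing may be at most 0.125/0.5542 = 0.2256 mg/L.
Mass balance: 0.2256·0.673 = 0.013·Cₑ + 0.66·0.00605.
Cₑ = (0.1518 − 0.003993) / 0.013 = 11.37 mg/L.
Required removal = 1 − 11.37/19.7 = 42.28 %.

42.3 %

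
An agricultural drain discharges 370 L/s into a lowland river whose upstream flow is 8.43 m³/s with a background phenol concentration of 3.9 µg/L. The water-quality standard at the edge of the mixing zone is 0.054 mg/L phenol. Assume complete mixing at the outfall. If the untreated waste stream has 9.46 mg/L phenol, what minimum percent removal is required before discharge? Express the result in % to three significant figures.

370 L/s = 0.37 m³/s.
3.9 µg/L = 0.0039 mg/L.
Mass balance: 0.054·8.8 = 0.37·Cₑ + 8.43·0.0039.
Cₑ = (0.4752 − 0.03288) / 0.37 = 1.195 mg/L.
Required removal = 1 − 1.195/9.46 = 87.36 %.

87.4 %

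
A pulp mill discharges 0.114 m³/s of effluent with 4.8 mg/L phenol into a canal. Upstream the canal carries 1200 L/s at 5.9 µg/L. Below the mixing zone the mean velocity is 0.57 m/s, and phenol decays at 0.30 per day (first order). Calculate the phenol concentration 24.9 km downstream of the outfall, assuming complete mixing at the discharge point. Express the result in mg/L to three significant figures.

1200 L/s = 1.2 m³/s.
5.9 µg/L = 0.0059 mg/L.
After complete mixing, C₀ = (0.114·4.8 + 1.2·0.0059) / 1.314 = 0.4218 mg/L.
Travel time t = 2.49e+04 m / 0.57 m/s = 4.368e+04 s = 0.5056 d.
C = 0.4218·exp(−0.30·0.5056) = 0.4218·0.8593 = 0.3625 mg/L.

0.362 mg/L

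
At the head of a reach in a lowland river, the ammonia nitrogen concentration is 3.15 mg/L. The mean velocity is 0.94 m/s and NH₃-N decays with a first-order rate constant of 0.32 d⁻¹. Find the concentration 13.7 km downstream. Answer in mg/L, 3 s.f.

Travel time t = 13.7 km / 0.94 m/s = 1.37e+04/0.94 = 1.457e+04 s = 0.1687 d.
First-order decay: C = 3.15·exp(−0.32·0.1687) = 3.15·0.9475 = 2.984 mg/L.

2.98 mg/L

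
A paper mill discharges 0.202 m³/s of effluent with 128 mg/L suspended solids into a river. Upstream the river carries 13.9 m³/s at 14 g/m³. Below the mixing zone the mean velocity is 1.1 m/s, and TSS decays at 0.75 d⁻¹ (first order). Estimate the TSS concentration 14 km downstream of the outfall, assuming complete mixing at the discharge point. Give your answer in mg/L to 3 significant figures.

14.0 mg/L

After complete mixing, C₀ = (0.202·128 + 13.9·14) / 14.1 = 15.63 mg/L.
Travel time t = 1.4e+04 m / 1.1 m/s = 1.273e+04 s = 0.1473 d.
C = 15.63·exp(−0.75·0.1473) = 15.63·0.8954 = 14 mg/L.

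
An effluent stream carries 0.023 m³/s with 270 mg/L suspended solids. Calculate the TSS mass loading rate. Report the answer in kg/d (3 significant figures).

537 kg/d

Mass flux = Q·C = 0.023 m³/s × 270 g/m³ = 6.21 g/s.
= 6.21 g/s × 86.4 = 536.5 kg/d.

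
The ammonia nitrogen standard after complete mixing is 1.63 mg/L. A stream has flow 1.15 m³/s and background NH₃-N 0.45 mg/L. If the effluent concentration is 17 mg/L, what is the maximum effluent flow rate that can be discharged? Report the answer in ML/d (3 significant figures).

7.63 ML/d

Mass balance at complete mixing: C_std·(Q_w + Q_r) = Q_w·C_e + Q_r·C_b.
Rearranging, Q_w = Q_r·(C_std − C_b)/(C_e − C_std) = 1.15·(1.63 − 0.45) / (17 − 1.63) = 0.08829 m³/s.
= 7.628 ML/d.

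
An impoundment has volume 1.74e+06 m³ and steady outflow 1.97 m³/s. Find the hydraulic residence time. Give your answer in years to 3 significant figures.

0.0280 yr

Q = 1.97 m³/s × 3.156e+07 s/yr = 6.217e+07 m³/yr.
Hydraulic residence time τ = V/Q = 1.74e+06/6.217e+07 = 0.02799 yr.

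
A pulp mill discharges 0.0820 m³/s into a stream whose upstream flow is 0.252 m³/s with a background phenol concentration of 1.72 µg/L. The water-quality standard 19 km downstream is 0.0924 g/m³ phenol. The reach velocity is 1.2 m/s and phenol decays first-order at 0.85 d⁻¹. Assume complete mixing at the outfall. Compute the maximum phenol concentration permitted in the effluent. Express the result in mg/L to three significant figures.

1.72 µg/L = 0.00172 mg/L.
Travel time to the compliance point: t = 1.9e+04/1.2 = 1.583e+04 s = 0.1833 d; decay factor exp(−0.85·0.1833) = 0.8558.
So the concentration just after mixing may be at most 0.0924/0.8558 = 0.108 mg/L.
Mass balance: 0.108·0.334 = 0.082·Cₑ + 0.252·0.00172.
Cₑ = (0.03606 − 0.0004334) / 0.082 = 0.4345 mg/L.

0.435 mg/L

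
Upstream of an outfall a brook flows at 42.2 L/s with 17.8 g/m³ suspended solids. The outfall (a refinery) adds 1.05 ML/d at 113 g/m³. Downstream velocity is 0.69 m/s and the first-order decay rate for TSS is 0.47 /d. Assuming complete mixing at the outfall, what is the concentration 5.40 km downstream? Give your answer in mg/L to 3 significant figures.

37.5 mg/L

1.05 ML/d = 0.01215 m³/s.
42.2 L/s = 0.0422 m³/s.
After complete mixing, C₀ = (0.01215·113 + 0.0422·17.8) / 0.05435 = 39.09 mg/L.
Travel time t = 5400 m / 0.69 m/s = 7826 s = 0.09058 d.
C = 39.09·exp(−0.47·0.09058) = 39.09·0.9583 = 37.46 mg/L.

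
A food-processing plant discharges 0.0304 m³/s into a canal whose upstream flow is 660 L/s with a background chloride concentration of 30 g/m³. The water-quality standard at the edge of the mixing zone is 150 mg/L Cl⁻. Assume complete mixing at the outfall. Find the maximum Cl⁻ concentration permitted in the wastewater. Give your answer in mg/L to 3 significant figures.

2760 mg/L

660 L/s = 0.66 m³/s.
Mass balance: 150·0.6904 = 0.0304·Cₑ + 0.66·30.
Cₑ = (103.6 − 19.8) / 0.0304 = 2755 mg/L.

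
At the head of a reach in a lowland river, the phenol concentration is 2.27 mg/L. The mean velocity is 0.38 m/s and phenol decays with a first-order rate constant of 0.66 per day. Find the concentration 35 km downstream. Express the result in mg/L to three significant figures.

Travel time t = 35 km / 0.38 m/s = 3.5e+04/0.38 = 9.211e+04 s = 1.066 d.
First-order decay: C = 2.27·exp(−0.66·1.066) = 2.27·0.4948 = 1.123 mg/L.

1.12 mg/L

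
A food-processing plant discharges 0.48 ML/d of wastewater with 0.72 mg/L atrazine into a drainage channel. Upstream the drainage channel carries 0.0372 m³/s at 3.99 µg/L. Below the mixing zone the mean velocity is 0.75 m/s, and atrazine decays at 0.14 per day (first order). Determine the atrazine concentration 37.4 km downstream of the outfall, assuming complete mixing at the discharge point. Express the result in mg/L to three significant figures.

0.48 ML/d = 0.005556 m³/s.
3.99 µg/L = 0.00399 mg/L.
After complete mixing, C₀ = (0.005556·0.72 + 0.0372·0.00399) / 0.04276 = 0.09703 mg/L.
Travel time t = 3.74e+04 m / 0.75 m/s = 4.987e+04 s = 0.5772 d.
C = 0.09703·exp(−0.14·0.5772) = 0.09703·0.9224 = 0.0895 mg/L.

0.0895 mg/L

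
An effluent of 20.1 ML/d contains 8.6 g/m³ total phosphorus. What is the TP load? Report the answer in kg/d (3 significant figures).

173 kg/d

20.1 ML/d = 0.2326 m³/s.
Mass flux = Q·C = 0.2326 m³/s × 8.6 g/m³ = 2.001 g/s.
= 2.001 g/s × 86.4 = 172.9 kg/d.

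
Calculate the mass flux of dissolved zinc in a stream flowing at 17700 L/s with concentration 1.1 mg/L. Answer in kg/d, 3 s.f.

1680 kg/d

17700 L/s = 17.7 m³/s.
Mass flux = Q·C = 17.7 m³/s × 1.1 g/m³ = 19.47 g/s.
= 19.47 g/s × 86.4 = 1682 kg/d.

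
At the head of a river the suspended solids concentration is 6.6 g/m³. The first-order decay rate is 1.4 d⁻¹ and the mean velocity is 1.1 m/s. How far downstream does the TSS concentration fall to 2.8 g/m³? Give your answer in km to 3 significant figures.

From C = C₀·e^(−kt), t = ln(C₀/C)/k = ln(6.6/2.8)/1.4 = 0.8575/1.4 = 0.6125 d.
Distance = v·t = 1.1 m/s × 5.292e+04 s = 5.821e+04 m = 58.21 km.

58.2 km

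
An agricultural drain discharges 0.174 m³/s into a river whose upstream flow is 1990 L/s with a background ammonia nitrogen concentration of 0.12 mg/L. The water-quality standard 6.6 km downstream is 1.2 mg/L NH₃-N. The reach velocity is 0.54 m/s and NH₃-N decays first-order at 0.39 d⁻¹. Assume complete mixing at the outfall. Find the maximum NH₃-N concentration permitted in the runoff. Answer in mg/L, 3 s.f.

14.4 mg/L

1990 L/s = 1.99 m³/s.
Travel time to the compliance point: t = 6600/0.54 = 1.222e+04 s = 0.1415 d; decay factor exp(−0.39·0.1415) = 0.9463.
So the concentration just after mixing may be at most 1.2/0.9463 = 1.268 mg/L.
Mass balance: 1.268·2.164 = 0.174·Cₑ + 1.99·0.12.
Cₑ = (2.744 − 0.2388) / 0.174 = 14.4 mg/L.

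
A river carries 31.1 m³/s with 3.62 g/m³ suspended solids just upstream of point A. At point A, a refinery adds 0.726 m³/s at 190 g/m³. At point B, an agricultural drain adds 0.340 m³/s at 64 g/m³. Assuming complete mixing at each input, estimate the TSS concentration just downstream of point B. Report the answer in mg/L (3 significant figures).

8.46 mg/L

After input A: C = (31.1·3.62 + 0.726·190) / 31.83 = 7.872 mg/L.
After input B: C = (31.83·7.872 + 0.34·64) / 32.17 = 8.465 mg/L.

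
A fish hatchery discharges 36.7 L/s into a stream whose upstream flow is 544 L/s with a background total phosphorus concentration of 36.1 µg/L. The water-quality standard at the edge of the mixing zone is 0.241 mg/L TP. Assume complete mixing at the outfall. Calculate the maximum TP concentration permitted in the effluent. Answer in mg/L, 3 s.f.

36.7 L/s = 0.0367 m³/s.
544 L/s = 0.544 m³/s.
36.1 µg/L = 0.0361 mg/L.
Mass balance: 0.241·0.5807 = 0.0367·Cₑ + 0.544·0.0361.
Cₑ = (0.1399 − 0.01964) / 0.0367 = 3.278 mg/L.

3.28 mg/L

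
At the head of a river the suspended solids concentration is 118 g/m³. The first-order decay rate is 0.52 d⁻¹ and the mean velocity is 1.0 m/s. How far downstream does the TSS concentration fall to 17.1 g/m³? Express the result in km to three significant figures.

From C = C₀·e^(−kt), t = ln(C₀/C)/k = ln(118/17.1)/0.52 = 1.932/0.52 = 3.715 d.
Distance = v·t = 1.0 m/s × 3.209e+05 s = 3.209e+05 m = 320.9 km.

321 km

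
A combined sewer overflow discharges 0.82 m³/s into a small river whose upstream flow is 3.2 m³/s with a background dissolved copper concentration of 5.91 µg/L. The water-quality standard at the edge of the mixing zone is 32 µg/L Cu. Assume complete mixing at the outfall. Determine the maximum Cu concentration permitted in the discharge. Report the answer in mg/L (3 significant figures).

0.134 mg/L

5.91 µg/L = 0.00591 mg/L.
32 µg/L = 0.032 mg/L.
Mass balance: 0.032·4.02 = 0.82·Cₑ + 3.2·0.00591.
Cₑ = (0.1286 − 0.01891) / 0.82 = 0.1338 mg/L.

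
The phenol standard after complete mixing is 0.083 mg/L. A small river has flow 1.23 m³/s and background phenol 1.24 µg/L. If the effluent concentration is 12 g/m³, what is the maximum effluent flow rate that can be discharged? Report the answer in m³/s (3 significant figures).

0.00844 m³/s

1.24 µg/L = 0.00124 mg/L.
Mass balance at complete mixing: C_std·(Q_w + Q_r) = Q_w·C_e + Q_r·C_b.
Rearranging, Q_w = Q_r·(C_std − C_b)/(C_e − C_std) = 1.23·(0.083 − 0.00124) / (12 − 0.083) = 0.008439 m³/s.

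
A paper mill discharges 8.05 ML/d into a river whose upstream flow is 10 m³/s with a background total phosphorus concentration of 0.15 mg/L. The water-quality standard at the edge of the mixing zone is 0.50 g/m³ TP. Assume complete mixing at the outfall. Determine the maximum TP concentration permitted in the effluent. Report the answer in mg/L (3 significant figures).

38.1 mg/L

8.05 ML/d = 0.09317 m³/s.
Mass balance: 0.5·10.09 = 0.09317·Cₑ + 10·0.15.
Cₑ = (5.047 − 1.5) / 0.09317 = 38.07 mg/L.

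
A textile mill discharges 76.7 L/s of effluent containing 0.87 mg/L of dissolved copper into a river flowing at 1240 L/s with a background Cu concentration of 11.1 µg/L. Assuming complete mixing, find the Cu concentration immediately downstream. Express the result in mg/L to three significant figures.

76.7 L/s = 0.0767 m³/s.
1240 L/s = 1.24 m³/s.
11.1 µg/L = 0.0111 mg/L.
Conservation of mass across the mixing zone: C = (0.0767·0.87 + 1.24·0.0111) / (0.0767 + 1.24) = 0.08049/1.317 = 0.06113 mg/L.

0.0611 mg/L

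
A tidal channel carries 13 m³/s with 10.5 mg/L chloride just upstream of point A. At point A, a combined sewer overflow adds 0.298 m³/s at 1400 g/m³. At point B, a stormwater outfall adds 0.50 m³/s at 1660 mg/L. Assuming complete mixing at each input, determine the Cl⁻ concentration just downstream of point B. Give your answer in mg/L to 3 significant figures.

100 mg/L

After input A: C = (13·10.5 + 0.298·1400) / 13.3 = 41.64 mg/L.
After input B: C = (13.3·41.64 + 0.5·1660) / 13.8 = 100.3 mg/L.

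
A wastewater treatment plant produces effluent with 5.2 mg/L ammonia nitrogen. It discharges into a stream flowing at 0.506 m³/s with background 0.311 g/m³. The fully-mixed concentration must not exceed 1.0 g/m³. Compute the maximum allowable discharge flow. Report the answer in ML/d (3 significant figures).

7.17 ML/d

Mass balance at complete mixing: C_std·(Q_w + Q_r) = Q_w·C_e + Q_r·C_b.
Rearranging, Q_w = Q_r·(C_std − C_b)/(C_e − C_std) = 0.506·(1 − 0.311) / (5.2 − 1) = 0.08301 m³/s.
= 7.172 ML/d.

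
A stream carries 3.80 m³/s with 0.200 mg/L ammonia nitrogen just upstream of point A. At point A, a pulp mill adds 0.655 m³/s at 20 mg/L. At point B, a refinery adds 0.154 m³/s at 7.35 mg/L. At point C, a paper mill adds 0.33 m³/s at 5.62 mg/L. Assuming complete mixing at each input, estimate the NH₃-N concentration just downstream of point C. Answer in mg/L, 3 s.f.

After input A: C = (3.8·0.2 + 0.655·20) / 4.455 = 3.111 mg/L.
After input B: C = (4.455·3.111 + 0.154·7.35) / 4.609 = 3.253 mg/L.
After input C: C = (4.609·3.253 + 0.33·5.62) / 4.939 = 3.411 mg/L.

3.41 mg/L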